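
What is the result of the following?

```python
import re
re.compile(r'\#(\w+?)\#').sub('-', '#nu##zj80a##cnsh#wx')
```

'---wx'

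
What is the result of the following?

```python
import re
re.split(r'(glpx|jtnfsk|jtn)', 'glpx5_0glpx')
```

['', 'glpx', '5_0', 'glpx', '']

Matches to split on: at [0:4] → 'glpx'; at [7:11] → 'glpx'.
The group in the pattern means `split` returns the separators' captures alongside the pieces.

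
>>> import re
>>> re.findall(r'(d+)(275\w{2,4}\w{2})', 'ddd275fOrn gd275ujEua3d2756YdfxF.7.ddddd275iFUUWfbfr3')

Pattern: one or more of a literal 'd' (captured); then the literal '275', then 2 to 4 of a word character, then exactly 2 of a word character (captured).
Scanning left to right: at [0:10] match 'ddd275fOrn', groups = ('ddd', '275fOrn'); at [12:22] match 'd275ujEua3', groups = ('d', '275ujEua3'); at [22:32] match 'd2756YdfxF', groups = ('d', '2756YdfxF'); at [35:49] match 'ddddd275iFUUWf', groups = ('ddddd', '275iFUUWf').
Multiple groups make `findall` return tuples — one 2-tuple for each match.

[('ddd', '275fOrn'), ('d', '275ujEua3'), ('d', '2756YdfxF'), ('ddddd', '275iFUUWf')]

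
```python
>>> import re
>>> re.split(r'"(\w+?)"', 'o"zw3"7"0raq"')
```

Because the pattern has a capturing group, `split` also inserts each captured text between the pieces.

['o', 'zw3', '7', '0raq', '']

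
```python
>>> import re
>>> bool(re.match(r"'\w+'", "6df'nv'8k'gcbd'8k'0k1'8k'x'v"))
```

`re.match` won't scan ahead — the pattern has to work from the very first character.
Here the pattern fails at index 0, so the call returns None, and `bool(None)` is False.

False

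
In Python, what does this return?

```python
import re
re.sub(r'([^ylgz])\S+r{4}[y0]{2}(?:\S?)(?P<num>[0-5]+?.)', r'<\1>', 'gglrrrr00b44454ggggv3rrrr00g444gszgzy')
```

'ggl<r>4gszgzy'

Pattern: any character except [ylgz] (captured); then one or more of a non-whitespace character; then exactly 4 of the literal 'r', then exactly 2 of one of [y0]; then optionally a non-whitespace character (non-capturing group); then one or more of a character in [0-5] (lazy), then any character (captured as 'num').
With the lazy modifier that quantifier settles for the fewest repetitions that let the rest of the pattern succeed (the atoms after it are unaffected and can still be greedy).
Matches: at [3:30] → 'rrrr00b44454ggggv3rrrr00g44'.
`\1` in the replacement pulls in group 1's text for each match.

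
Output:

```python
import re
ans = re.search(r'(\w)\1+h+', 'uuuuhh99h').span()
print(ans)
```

`\1` is not a pattern — it's the concrete string captured by group 1, re-applied verbatim.
`re.search` tries every starting position until one works.
The match spans [0:6] → 'uuuuhh'.
Captured: group 1 = 'u'.

(0, 6)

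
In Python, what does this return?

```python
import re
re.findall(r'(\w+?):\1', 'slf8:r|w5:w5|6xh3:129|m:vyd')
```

['w5']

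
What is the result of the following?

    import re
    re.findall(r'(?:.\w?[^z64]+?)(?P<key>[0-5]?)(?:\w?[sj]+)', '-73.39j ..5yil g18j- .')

['3', '1']

The pattern matches any character, then optionally a word character, then one or more of any character except [z64] (lazy) (non-capturing group); then optionally a character in [0-5] (captured as 'key'); then optionally a word character, then one or more of one of [sj] (non-capturing group).
A non-greedy quantifier consumes as few characters as it can — just enough that the remainder of the pattern still matches from where it stops; whatever follows it matches normally.
Matches: at [0:7] match '-73.39j', group 1 = '3'; at [7:19] match ' ..5yil g18j', group 1 = '1'.
With a single group, `findall` returns only what that group captured — 2 items.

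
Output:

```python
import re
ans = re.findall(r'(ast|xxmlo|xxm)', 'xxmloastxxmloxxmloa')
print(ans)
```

['xxmlo', 'ast', 'xxmlo', 'xxmlo']

The regex engine tests alternatives in the order written; an earlier branch that matches wins even if a later one would match more.
Walking the string: at [0:5] match 'xxmlo', group 1 = 'xxmlo'; at [5:8] match 'ast', group 1 = 'ast'; at [8:13] match 'xxmlo', group 1 = 'xxmlo'; at [13:18] match 'xxmlo', group 1 = 'xxmlo'.
`findall` collects group 1 from each match (4 total).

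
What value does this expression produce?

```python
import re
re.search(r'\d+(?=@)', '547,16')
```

None

Because the assertion is zero-width, the text it checks is not consumed and won't appear in the result.
`re.search` tries every starting position until one works.
Here no position works, so the call returns None.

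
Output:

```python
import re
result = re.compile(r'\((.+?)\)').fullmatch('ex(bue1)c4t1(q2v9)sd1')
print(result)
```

`fullmatch` succeeds only if the pattern covers the string from start to end.
Here the string isn't matched end-to-end, so the call returns None.

None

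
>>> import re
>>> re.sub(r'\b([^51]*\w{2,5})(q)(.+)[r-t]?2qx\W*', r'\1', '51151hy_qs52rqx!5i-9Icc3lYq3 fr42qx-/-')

Pattern: a word boundary (`\b`, zero-width); then zero or more of any character except [51], then 2 to 5 of a word character (captured); then a literal 'q' (captured); then one or more of any character (captured); then optionally a character in [r-t], then the literal '2qx', then zero or more of a non-word character.
Matches: at [18:38] → '-9Icc3lYq3 fr42qx-/-'.
`\1` in the replacement pulls in group 1's text for each match.

'51151hy_qs52rqx!5i-9Icc3lY'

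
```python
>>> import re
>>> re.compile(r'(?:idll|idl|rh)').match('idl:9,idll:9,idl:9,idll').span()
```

With `match`, the pattern is implicitly anchored at the beginning.
The match spans [0:3] → 'idl'.

(0, 3)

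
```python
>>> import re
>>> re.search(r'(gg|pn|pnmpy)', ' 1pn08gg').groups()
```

('pn',)

The match spans [2:4] → 'pn'.
Captured: group 1 = 'pn'.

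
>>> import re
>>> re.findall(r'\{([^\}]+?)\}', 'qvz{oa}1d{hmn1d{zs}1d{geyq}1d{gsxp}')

['oa', 'hmn1d{zs', 'geyq', 'gsxp']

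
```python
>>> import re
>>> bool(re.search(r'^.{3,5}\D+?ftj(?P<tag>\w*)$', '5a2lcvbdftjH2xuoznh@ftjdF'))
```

This matches anchored at the start of the string; then 3 to 5 of any character, then one or more of a non-digit (lazy), then the literal 'ftj'; then zero or more of a word character (captured as 'tag'); then anchored at the end.
`re.search` scans for the first position where the pattern succeeds.
Here no position works, so the call returns None, and `bool(None)` is False.

False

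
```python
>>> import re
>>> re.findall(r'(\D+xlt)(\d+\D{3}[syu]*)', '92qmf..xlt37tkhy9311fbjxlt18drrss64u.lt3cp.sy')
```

[('qmf..xlt', '37tkhy'), ('fbjxlt', '18drrss')]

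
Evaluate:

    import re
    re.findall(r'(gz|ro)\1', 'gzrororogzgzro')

`\1` has to match the exact text group 1 already captured.
With a single group, `findall` returns only what that group captured — 2 items.

['ro', 'gz']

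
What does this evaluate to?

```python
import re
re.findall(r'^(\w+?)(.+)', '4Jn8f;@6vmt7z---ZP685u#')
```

Because the quantifier is non-greedy, it stops expanding at the earliest point where the rest of the pattern can succeed.
With 2 capturing groups, `findall` returns a 2-tuple per match.

[('4', 'Jn8f;@6vmt7z---ZP685u#')]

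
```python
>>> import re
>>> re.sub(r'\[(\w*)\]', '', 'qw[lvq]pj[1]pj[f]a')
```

'qwpjpja'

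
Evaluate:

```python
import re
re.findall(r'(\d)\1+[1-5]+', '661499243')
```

['6', '9']

`\1` has to match the exact text group 1 already captured.
Walking the string: at [0:4] match '6614', group 1 = '6'; at [4:9] match '99243', group 1 = '9'.
One capturing group, so `findall` returns just the captured substring from each match — 2 in all.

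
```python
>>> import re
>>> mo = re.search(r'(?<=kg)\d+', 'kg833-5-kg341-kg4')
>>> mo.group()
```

'833'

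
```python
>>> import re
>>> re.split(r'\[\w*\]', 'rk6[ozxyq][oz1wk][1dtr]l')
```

Matches to split on: at [3:10] → '[ozxyq]'; at [10:17] → '[oz1wk]'; at [17:23] → '[1dtr]'.
Splitting on the pattern gives 4 pieces.

['rk6', '', '', 'l']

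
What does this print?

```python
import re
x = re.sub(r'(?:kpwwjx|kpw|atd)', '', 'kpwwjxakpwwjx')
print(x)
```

a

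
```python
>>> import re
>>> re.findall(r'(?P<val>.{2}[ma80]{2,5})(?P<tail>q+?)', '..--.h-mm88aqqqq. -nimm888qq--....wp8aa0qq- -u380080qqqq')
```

[('h-mm88a', 'q'), ('nimm888', 'q'), ('wp8aa0', 'q'), ('u380080', 'q')]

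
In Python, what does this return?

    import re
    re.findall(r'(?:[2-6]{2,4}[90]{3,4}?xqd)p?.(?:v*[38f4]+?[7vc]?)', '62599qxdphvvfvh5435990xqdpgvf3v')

['5435990xqdpgvf']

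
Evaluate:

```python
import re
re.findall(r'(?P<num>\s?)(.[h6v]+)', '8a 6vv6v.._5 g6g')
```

[(' ', '6vv6v'), (' ', 'g6')]

Pattern: optionally whitespace (captured as 'num'); then any character, then one or more of one of [h6v] (captured).
Matches: at [2:8] match ' 6vv6v', groups = (' ', '6vv6v'); at [12:15] match ' g6', groups = (' ', 'g6').
Multiple groups make `findall` return tuples — one 2-tuple for each match.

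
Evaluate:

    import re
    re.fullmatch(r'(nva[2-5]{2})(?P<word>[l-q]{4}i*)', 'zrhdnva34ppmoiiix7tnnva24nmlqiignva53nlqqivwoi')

None

This matches the literal 'nv', then the literal 'a', then exactly 2 of a character in [2-5] (captured); then exactly 4 of a character in [l-q], then zero or more of a literal 'i' (captured as 'word').
For `fullmatch`, every character of the input must be accounted for by the pattern.
Here there's no way to consume every character, so the call returns None.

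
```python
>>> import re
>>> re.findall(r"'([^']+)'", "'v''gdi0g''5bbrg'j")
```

['v', 'gdi0g', '5bbrg']

Matches: at [0:3] match "'v'", group 1 = 'v'; at [3:10] match "'gdi0g'", group 1 = 'gdi0g'; at [10:17] match "'5bbrg'", group 1 = '5bbrg'.
With a single group, `findall` returns only what that group captured — 3 items.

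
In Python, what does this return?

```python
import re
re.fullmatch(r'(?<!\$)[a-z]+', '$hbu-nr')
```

None

The negative lookaround is zero-width — it rules out positions where the adjacent text would match, without consuming anything.
`re.fullmatch` requires the pattern to consume the entire string.
Here the pattern can't cover the whole string, so the call returns None.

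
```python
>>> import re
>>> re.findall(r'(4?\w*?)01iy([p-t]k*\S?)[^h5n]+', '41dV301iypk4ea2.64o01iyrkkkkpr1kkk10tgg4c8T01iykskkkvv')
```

Pattern: optionally the literal '4', then zero or more of a word character (lazy) (captured); then the literal '01', then the literal 'iy'; then a character in [p-t], then zero or more of the literal 'k', then optionally a non-whitespace character (captured); then one or more of any character except [h5n].
Matches: at [0:54] match '41dV301iypk4ea2.64o01iyrkkkkpr1kkk10tgg4c8T01iykskkkvv', groups = ('41dV3', 'pk4').
Multiple groups make `findall` return tuples — one 2-tuple for the one match.

[('41dV3', 'pk4')]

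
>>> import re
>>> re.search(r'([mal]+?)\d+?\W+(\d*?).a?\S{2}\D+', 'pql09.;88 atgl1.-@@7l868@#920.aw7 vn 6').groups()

('l', '88')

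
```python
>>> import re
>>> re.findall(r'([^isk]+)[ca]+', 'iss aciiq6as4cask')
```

This matches one or more of any character except [isk] (captured); then one or more of one of [ca].
Scanning left to right: at [3:6] match ' ac', group 1 = ' a'; at [8:11] match 'q6a', group 1 = 'q6'; at [12:15] match '4ca', group 1 = '4c'.
With a single group, `findall` returns only what that group captured — 3 items.

[' a', 'q6', '4c']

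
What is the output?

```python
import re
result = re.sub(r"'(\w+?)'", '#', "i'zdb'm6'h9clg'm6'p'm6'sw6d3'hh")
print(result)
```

Matches: at [1:6] → "'zdb'"; at [8:15] → "'h9clg'"; at [17:20] → "'p'"; at [22:29] → "'sw6d3'".
Each match is replaced by '#'.

i#m6#m6#m6#hh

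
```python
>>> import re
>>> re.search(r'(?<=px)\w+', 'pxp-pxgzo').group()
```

Lookahead/lookbehind check context without consuming it, so the matched span excludes the asserted characters.
`re.search` tries every starting position until one works.
The match spans [2:3] → 'p'.

'p'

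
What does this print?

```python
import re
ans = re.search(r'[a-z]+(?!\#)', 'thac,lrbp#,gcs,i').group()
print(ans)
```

thac

`(?!…)`/`(?<!…)` only lets a position through if the neighbouring text does NOT match; no characters are consumed.
The match spans [0:4] → 'thac'.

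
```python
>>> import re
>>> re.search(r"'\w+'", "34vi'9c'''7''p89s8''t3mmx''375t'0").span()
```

(4, 8)

The match spans [4:8] → "'9c'".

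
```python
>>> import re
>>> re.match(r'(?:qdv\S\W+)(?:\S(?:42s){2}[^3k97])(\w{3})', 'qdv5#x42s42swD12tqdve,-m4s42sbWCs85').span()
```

(0, 16)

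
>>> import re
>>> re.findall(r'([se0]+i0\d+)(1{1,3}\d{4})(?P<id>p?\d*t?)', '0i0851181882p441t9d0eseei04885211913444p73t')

[('0i0851', '18188', '2'), ('0eseei048852119', '13444', 'p73t')]

Pattern: one or more of one of [se0], then the literal 'i0', then one or more of a digit (captured); then 1 to 3 of a literal '1', then exactly 4 of a digit (captured); then optionally the literal 'p', then zero or more of a digit, then optionally a literal 't' (captured as 'id').
Walking the string: at [0:12] match '0i0851181882', groups = ('0i0851', '18188', '2'); at [19:43] match '0eseei04885211913444p73t', groups = ('0eseei048852119', '13444', 'p73t').
3 groups means each result is a tuple of 3 captured strings — 2 here.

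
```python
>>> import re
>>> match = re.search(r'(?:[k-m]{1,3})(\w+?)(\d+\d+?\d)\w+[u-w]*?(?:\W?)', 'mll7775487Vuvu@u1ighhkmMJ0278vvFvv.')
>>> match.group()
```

The match spans [0:15] → 'mll7775487Vuvu@'.

'mll7775487Vuvu@'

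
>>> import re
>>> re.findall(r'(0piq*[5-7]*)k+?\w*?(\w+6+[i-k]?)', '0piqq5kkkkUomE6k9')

[('0piqq5', 'kkkUomE6k')]

Lazy quantifiers expand one character at a time until the remainder of the pattern can match.
With 2 capturing groups, `findall` returns a 2-tuple per match.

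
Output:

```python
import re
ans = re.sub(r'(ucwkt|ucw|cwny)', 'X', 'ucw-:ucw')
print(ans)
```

X-:X

Matches: at [0:3] → 'ucw'; at [5:8] → 'ucw'.
Each match is replaced by 'X'.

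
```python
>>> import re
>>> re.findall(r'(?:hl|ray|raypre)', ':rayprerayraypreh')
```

['ray', 'ray', 'ray']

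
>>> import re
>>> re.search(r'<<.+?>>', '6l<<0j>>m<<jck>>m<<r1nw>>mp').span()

(2, 8)

A `+?`/`*?`/`{m,n}?` starts at its minimum and grows only as far as needed for what follows to match.
`re.search` tries every starting position until one works.
The match spans [2:8] → '<<0j>>'.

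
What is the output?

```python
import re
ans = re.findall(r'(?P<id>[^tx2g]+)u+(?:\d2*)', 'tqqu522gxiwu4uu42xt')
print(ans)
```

`findall` collects group 1 from each match (2 total).

['qq', 'iwu4u']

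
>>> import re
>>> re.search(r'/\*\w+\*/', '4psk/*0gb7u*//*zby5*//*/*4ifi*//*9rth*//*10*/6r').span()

The match spans [4:13] → '/*0gb7u*/'.

(4, 13)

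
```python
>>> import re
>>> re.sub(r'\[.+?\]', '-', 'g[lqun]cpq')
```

'g-cpq'

Every occurrence is swapped for '-'.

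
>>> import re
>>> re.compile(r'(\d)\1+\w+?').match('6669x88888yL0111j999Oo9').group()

A backreference is literal: `\1` must see the identical characters the first group matched.
With `match`, the pattern is implicitly anchored at the beginning.
The match spans [0:4] → '6669'.
Captured: group 1 = '6'.

'6669'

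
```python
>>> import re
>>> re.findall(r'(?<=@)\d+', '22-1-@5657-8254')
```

['5657']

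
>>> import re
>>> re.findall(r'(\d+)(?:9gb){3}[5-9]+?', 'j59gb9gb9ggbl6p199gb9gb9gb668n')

`findall` collects group 1 from the one match (1 total).

['19']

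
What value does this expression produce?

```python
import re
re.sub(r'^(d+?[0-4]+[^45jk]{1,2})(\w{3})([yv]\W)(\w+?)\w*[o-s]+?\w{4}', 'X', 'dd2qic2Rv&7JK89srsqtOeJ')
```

The pattern matches anchored at the start of the string; then one or more of a literal 'd' (lazy), then one or more of a character in [0-4], then 1 to 2 of any character except [45jk] (captured); then exactly 3 of a word character (captured); then one of [yv], then a non-word character (captured); then one or more of a word character (lazy) (captured); then zero or more of a word character, then one or more of a character in [o-s] (lazy), then exactly 4 of a word character.
Matches: at [0:23] → 'dd2qic2Rv&7JK89srsqtOeJ'.
`sub` substitutes 'X' at each match site.

'X'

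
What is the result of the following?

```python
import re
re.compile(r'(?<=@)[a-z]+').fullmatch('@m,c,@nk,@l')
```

None

`re.fullmatch` requires the pattern to consume the entire string.
Here the string isn't matched end-to-end, so the call returns None.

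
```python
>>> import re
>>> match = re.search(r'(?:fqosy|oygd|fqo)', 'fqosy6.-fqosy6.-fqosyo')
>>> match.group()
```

`|` is ordered: at each position the engine commits to the first alternative that works.
Unlike `match`, `search` isn't anchored — it looks for the pattern anywhere in the string.
The match spans [0:5] → 'fqosy'.

'fqosy'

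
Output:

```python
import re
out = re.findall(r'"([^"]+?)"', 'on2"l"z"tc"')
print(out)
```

Matches: at [3:6] match '"l"', group 1 = 'l'; at [7:11] match '"tc"', group 1 = 'tc'.
Because there's exactly one group, `findall` drops the full match and keeps group 1 from each hit.

['l', 'tc']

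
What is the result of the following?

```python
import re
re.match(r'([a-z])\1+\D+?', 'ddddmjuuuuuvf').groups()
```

('d',)

The match spans [0:5] → 'ddddm'.
Captured: group 1 = 'd'.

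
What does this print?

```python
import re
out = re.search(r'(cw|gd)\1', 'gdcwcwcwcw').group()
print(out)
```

cwcw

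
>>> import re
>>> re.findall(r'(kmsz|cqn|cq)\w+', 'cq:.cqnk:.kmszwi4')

Alternation isn't longest-match — the leftmost alternative that fits at this position is chosen.
With a single group, `findall` returns only what that group captured — 2 items.

['cqn', 'kmsz']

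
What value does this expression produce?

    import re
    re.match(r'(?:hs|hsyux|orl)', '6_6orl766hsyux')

`re.match` only tries the pattern at the start of the string.
Here position 0 doesn't satisfy it, so the call returns None.

None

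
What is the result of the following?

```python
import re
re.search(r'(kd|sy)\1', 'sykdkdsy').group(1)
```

'kd'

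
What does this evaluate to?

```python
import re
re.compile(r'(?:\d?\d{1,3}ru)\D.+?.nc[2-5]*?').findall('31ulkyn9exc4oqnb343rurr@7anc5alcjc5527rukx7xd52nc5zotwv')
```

['343rurr@7anc', '5527rukx7xd52nc']

The `?` after the quantifier makes it lazy — it takes as little as possible before letting the rest of the pattern try.
With no groups in the pattern, `findall` gives back each whole match — 2 here.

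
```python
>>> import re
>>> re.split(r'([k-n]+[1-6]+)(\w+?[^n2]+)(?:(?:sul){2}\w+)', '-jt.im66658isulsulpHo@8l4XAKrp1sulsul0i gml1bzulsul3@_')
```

['-jt.i', 'm6665', '8isulsulpHo@8l4XAKrp1', ' gml1bzulsul3@_']

The pattern matches one or more of a character in [k-n], then one or more of a character in [1-6] (captured); then one or more of a word character (lazy), then one or more of any character except [n2] (captured); then the literal 'sul' repeated 2 times, then one or more of a word character (non-capturing group).
With a capturing group present, the delimiter's captured portion is kept in the result list.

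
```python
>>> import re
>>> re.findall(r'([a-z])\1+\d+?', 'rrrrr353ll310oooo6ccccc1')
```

['r', 'l', 'o', 'c']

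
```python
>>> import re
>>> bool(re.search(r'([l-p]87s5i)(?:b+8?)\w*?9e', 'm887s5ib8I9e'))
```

False

The pattern matches a character in [l-p], then the literal '87', then the literal 's5i' (captured); then one or more of the literal 'b', then optionally the literal '8' (non-capturing group); then zero or more of a word character (lazy), then the literal '9e'.
`re.search` scans for the first position where the pattern succeeds.
Here no position works, so the call returns None, and `bool(None)` is False.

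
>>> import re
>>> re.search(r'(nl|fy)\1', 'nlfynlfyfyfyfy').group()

`\1` has to match the exact text group 1 already captured.
The match spans [6:10] → 'fyfy'.

'fyfy'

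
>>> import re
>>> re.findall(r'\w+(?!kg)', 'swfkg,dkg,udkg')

['swfkg', 'dkg', 'udkg']

`(?!…)`/`(?<!…)` only lets a position through if the neighbouring text does NOT match; no characters are consumed.
`findall` yields the raw match text (3 of them) because the pattern has no groups.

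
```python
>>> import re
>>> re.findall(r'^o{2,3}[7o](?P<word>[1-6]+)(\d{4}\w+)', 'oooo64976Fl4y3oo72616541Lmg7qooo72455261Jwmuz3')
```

Multiple groups make `findall` return tuples — one 2-tuple for the one match.

[('6', '4976Fl4y3oo72616541Lmg7qooo72455261Jwmuz3')]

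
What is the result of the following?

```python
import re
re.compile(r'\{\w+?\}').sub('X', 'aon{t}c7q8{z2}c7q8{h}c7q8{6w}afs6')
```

'aonXc7q8Xc7q8Xc7q8Xafs6'

Matches: at [3:6] → '{t}'; at [10:14] → '{z2}'; at [18:21] → '{h}'; at [25:29] → '{6w}'.
Each match is replaced by 'X'.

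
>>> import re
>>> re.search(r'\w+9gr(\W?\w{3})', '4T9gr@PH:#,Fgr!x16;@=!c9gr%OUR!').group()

The match spans [22:30] → 'c9gr%OUR'.

'c9gr%OUR'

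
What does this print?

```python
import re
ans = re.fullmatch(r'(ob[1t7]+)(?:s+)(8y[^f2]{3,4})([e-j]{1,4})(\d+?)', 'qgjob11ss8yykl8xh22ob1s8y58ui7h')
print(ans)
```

None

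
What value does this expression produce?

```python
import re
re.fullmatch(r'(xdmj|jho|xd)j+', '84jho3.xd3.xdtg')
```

None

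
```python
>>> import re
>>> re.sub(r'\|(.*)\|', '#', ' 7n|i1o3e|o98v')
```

Matches: at [3:10] → '|i1o3e|'.
`sub` substitutes '#' at each match site.

' 7n#o98v'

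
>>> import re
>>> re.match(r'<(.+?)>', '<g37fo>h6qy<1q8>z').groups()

('g37fo',)

Lazy quantifiers expand one character at a time until the remainder of the pattern can match.
With `match`, the pattern is implicitly anchored at the beginning.
The match spans [0:7] → '<g37fo>'.
Captured: group 1 = 'g37fo'.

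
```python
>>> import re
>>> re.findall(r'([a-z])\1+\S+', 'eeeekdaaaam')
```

`\1` has to match the exact text group 1 already captured.
One capturing group, so `findall` returns just the captured substring from the one match — 1 in all.

['e']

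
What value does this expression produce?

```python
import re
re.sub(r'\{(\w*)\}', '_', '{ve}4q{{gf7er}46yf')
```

Each match is replaced by '_'.

'_4q{_46yf'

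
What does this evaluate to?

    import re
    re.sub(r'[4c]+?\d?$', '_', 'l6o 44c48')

'l6o _'

Every occurrence is swapped for '_'.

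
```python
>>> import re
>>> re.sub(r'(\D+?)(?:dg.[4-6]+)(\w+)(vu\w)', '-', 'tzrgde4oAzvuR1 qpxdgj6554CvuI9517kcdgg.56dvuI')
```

Pattern: one or more of a non-digit (lazy) (captured); then the literal 'dg', then any character, then one or more of a character in [4-6] (non-capturing group); then one or more of a word character (captured); then the literal 'vu', then a word character (captured).
`sub` substitutes '-' at each match site.

'tzrgde4oAzvuR1-9517kcdgg.56dvuI'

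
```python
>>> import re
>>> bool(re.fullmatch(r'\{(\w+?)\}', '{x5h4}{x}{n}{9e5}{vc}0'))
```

`fullmatch` succeeds only if the pattern covers the string from start to end.
Here the string isn't matched end-to-end, so the call returns None, and `bool(None)` is False.

False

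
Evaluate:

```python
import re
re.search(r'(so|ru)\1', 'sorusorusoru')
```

None

After group 1 captures some text, `\1` only succeeds where that same text appears again.
Here the pattern never matches, so the call returns None.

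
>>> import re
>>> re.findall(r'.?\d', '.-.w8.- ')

['w8']

The pattern matches optionally any character; then a digit.
Walking the string: at [3:5] → 'w8'.
`findall` yields the raw match text (1 of them) because the pattern has no groups.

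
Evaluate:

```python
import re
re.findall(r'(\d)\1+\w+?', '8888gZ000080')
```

['8', '0']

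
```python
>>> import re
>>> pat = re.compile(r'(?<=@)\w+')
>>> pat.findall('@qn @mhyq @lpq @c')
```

['qn', 'mhyq', 'lpq', 'c']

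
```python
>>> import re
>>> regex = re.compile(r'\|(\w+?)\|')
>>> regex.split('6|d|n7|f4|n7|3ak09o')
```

['6', 'd', 'n7', 'f4', 'n7|3ak09o']

Matches to split on: at [1:4] → '|d|'; at [6:10] → '|f4|'.
Because the pattern has a capturing group, `split` also inserts each captured text between the pieces.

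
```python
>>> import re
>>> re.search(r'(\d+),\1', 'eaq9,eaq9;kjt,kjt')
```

`\1` is not a pattern — it's the concrete string captured by group 1, re-applied verbatim.
`re.search` tries every starting position until one works.
Here nothing in the string fits, so the call returns None.

None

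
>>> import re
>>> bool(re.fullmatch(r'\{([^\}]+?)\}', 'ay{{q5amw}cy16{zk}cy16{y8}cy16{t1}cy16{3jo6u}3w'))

`fullmatch` succeeds only if the pattern covers the string from start to end.
Here there's no way to consume every character, so the call returns None, and `bool(None)` is False.

False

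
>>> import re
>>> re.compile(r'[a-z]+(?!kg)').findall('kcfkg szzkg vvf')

Because the assertion is negative and zero-width, positions next to the forbidden text are skipped.
Matches: at [0:5] → 'kcfkg'; at [6:11] → 'szzkg'; at [12:15] → 'vvf'.
With no groups in the pattern, `findall` gives back each whole match — 3 here.

['kcfkg', 'szzkg', 'vvf']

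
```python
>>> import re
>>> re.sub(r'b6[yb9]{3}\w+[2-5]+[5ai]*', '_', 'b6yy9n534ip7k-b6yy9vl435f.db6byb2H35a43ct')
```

This matches the literal 'b6', then exactly 3 of one of [yb9]; then one or more of a word character, then one or more of a character in [2-5], then zero or more of one of [5ai].
Matches: at [0:10] → 'b6yy9n534i'; at [14:24] → 'b6yy9vl435'; at [27:39] → 'b6byb2H35a43'.
Each match is replaced by '_'.

'_p7k-_f.d_ct'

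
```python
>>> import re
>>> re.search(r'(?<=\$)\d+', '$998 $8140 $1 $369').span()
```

The lookaround is zero-width — it requires the adjacent text to match without consuming it, so the asserted text isn't part of the match.
`search` walks the string left to right and returns the first match it finds.
The match spans [1:4] → '998'.

(1, 4)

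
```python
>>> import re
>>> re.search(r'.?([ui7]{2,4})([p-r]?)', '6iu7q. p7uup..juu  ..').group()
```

The pattern matches optionally any character; then 2 to 4 of one of [ui7] (captured); then optionally a character in [p-r] (captured).
`re.search` scans for the first position where the pattern succeeds.
The match spans [0:5] → '6iu7q'.
Captured: group 1 = 'iu7', group 2 = 'q'.

'6iu7q'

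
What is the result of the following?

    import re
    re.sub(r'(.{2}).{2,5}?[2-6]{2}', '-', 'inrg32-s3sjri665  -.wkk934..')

This matches exactly 2 of any character (captured); then 2 to 5 of any character (lazy), then exactly 2 of a character in [2-6].
Matches: at [0:6] → 'inrg32'; at [6:15] → '-s3sjri66'; at [17:26] → ' -.wkk934'.
Every occurrence is swapped for '-'.

'--5 -..'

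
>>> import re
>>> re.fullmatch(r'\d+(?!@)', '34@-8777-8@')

None

A negative assertion filters positions out without eating any characters.
`re.fullmatch` is like wrapping the pattern in `^…$` (in single-line mode).
Here the string isn't matched end-to-end, so the call returns None.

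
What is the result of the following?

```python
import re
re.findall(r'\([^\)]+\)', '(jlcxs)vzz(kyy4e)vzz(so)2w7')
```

['(jlcxs)', '(kyy4e)', '(so)']

`findall` yields the raw match text (3 of them) because the pattern has no groups.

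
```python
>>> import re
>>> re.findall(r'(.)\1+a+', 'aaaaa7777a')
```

['a', '7']

A backreference is literal: `\1` must see the identical characters the first group matched.
Matches: at [0:5] match 'aaaaa', group 1 = 'a'; at [5:10] match '7777a', group 1 = '7'.
With a single group, `findall` returns only what that group captured — 2 items.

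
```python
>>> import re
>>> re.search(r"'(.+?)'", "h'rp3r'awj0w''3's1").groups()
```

('rp3r',)

Lazy quantifiers expand one character at a time until the remainder of the pattern can match.
Unlike `match`, `search` isn't anchored — it looks for the pattern anywhere in the string.
The match spans [1:7] → "'rp3r'".
Captured: group 1 = 'rp3r'.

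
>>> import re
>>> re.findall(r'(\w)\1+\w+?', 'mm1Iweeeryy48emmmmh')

`\1` has to match the exact text group 1 already captured.
Walking the string: at [0:3] match 'mm1', group 1 = 'm'; at [5:9] match 'eeer', group 1 = 'e'; at [9:12] match 'yy4', group 1 = 'y'; at [14:19] match 'mmmmh', group 1 = 'm'.
`findall` collects group 1 from each match (4 total).

['m', 'e', 'y', 'm']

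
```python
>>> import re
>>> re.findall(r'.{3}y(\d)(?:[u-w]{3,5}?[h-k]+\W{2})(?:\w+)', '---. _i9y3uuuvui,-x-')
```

This matches exactly 3 of any character, then the literal 'y'; then a digit (captured); then 3 to 5 of a character in [u-w] (lazy), then one or more of a character in [h-k], then exactly 2 of a non-word character (non-capturing group); then one or more of a word character (non-capturing group).
Scanning left to right: at [5:19] match '_i9y3uuuvui,-x', group 1 = '3'.
Because there's exactly one group, `findall` drops the full match and keeps group 1 from the one hit.

['3']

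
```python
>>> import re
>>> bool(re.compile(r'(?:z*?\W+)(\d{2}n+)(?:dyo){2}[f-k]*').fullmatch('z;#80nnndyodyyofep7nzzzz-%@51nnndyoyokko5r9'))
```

The pattern matches zero or more of the literal 'z' (lazy), then one or more of a non-word character (non-capturing group); then exactly 2 of a digit, then one or more of the literal 'n' (captured); then the literal 'dyo' repeated 2 times, then zero or more of a character in [f-k].
`fullmatch` succeeds only if the pattern covers the string from start to end.
Here there's no way to consume every character, so the call returns None, and `bool(None)` is False.

False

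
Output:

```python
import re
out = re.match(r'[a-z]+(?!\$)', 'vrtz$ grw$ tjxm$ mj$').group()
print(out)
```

The negative lookaround is zero-width — it rules out positions where the adjacent text would match, without consuming anything.
`re.match` won't scan ahead — the pattern has to work from the very first character.
The match spans [0:3] → 'vrt'.

vrt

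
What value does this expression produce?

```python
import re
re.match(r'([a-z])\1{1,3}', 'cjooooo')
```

None

A backreference is literal: `\1` must see the identical characters the first group matched.
`re.match` only tries the pattern at the start of the string.
Here position 0 doesn't satisfy it, so the call returns None.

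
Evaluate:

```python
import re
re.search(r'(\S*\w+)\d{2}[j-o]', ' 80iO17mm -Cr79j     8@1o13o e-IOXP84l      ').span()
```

This matches zero or more of a non-whitespace character, then one or more of a word character (captured); then exactly 2 of a digit, then a character in [j-o].
`search` walks the string left to right and returns the first match it finds.
The match spans [1:8] → '80iO17m'.
Captured: group 1 = '80iO'.

(1, 8)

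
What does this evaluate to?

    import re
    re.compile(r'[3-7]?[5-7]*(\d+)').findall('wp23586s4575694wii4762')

['23586', '94', '2']

Because there's exactly one group, `findall` drops the full match and keeps group 1 from each hit.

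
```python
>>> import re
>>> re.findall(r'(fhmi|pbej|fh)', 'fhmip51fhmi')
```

`|` is ordered: at each position the engine commits to the first alternative that works.
Walking the string: at [0:4] match 'fhmi', group 1 = 'fhmi'; at [7:11] match 'fhmi', group 1 = 'fhmi'.
One capturing group, so `findall` returns just the captured substring from each match — 2 in all.

['fhmi', 'fhmi']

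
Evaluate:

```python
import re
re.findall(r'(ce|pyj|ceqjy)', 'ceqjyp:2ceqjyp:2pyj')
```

`|` is ordered: at each position the engine commits to the first alternative that works.
Walking the string: at [0:2] match 'ce', group 1 = 'ce'; at [8:10] match 'ce', group 1 = 'ce'; at [16:19] match 'pyj', group 1 = 'pyj'.
One capturing group, so `findall` returns just the captured substring from each match — 3 in all.

['ce', 'ce', 'pyj']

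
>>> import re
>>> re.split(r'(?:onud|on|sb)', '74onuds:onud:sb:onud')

The regex engine tests alternatives in the order written; an earlier branch that matches wins even if a later one would match more.
Matches to split on: at [2:6] → 'onud'; at [8:12] → 'onud'; at [13:15] → 'sb'; at [16:20] → 'onud'.
`split` removes every match and returns the 5 fragments in between.

['74', 's:', ':', ':', '']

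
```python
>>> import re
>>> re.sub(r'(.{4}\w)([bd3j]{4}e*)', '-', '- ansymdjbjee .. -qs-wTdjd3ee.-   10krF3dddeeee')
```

This matches exactly 4 of any character, then a word character (captured); then exactly 4 of one of [bd3j], then zero or more of the literal 'e' (captured).
Matches: at [2:13] → 'ansymdjbjee'; at [18:29] → 'qs-wTdjd3ee'; at [34:47] → '10krF3dddeeee'.
`sub` substitutes '-' at each match site.

'- - .. --.-   -'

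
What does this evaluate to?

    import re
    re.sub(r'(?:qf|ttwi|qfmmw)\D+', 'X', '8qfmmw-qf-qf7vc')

'8X7vc'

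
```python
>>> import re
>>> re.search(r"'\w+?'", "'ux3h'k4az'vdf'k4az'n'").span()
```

(0, 6)

Unlike `match`, `search` isn't anchored — it looks for the pattern anywhere in the string.
The match spans [0:6] → "'ux3h'".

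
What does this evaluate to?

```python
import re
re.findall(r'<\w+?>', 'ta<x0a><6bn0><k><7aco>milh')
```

['<x0a>', '<6bn0>', '<k>', '<7aco>']

With no groups in the pattern, `findall` gives back each whole match — 4 here.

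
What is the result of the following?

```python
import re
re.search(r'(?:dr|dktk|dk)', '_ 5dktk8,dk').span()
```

Branches in `(...|...)` are attempted left-to-right; the first branch that allows the whole pattern to succeed is taken.
The match spans [3:7] → 'dktk'.

(3, 7)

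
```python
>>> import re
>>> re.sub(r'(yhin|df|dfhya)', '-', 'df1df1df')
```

Every occurrence is swapped for '-'.

'-1-1-'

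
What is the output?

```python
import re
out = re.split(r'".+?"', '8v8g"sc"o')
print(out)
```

Each match becomes a cut point; 2 segments remain.

['8v8g', 'o']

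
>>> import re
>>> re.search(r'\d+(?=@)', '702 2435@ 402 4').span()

(4, 8)

The positive lookaround only admits positions where the adjacent text matches; those characters stay outside the span.
`re.search` scans for the first position where the pattern succeeds.
The match spans [4:8] → '2435'.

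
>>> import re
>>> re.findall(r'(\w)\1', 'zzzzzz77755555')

`\1` is not a pattern — it's the concrete string captured by group 1, re-applied verbatim.
Matches: at [0:2] match 'zz', group 1 = 'z'; at [2:4] match 'zz', group 1 = 'z'; at [4:6] match 'zz', group 1 = 'z'; at [6:8] match '77', group 1 = '7'; at [9:11] match '55', group 1 = '5'; ….
`findall` collects group 1 from each match (6 total).

['z', 'z', 'z', '7', '5', '5']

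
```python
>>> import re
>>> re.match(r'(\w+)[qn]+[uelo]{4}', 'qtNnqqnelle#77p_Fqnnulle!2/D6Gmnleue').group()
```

`re.match` won't scan ahead — the pattern has to work from the very first character.
The match spans [0:11] → 'qtNnqqnelle'.

'qtNnqqnelle'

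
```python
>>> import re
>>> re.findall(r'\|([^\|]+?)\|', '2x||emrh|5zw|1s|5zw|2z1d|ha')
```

['emrh', '1s', '2z1d']

Scanning left to right: at [3:9] match '|emrh|', group 1 = 'emrh'; at [12:16] match '|1s|', group 1 = '1s'; at [19:25] match '|2z1d|', group 1 = '2z1d'.
One capturing group, so `findall` returns just the captured substring from each match — 3 in all.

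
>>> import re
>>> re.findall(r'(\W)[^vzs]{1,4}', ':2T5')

Pattern: a non-word character (captured); then 1 to 4 of any character except [vzs].
Because there's exactly one group, `findall` drops the full match and keeps group 1 from the one hit.

[':']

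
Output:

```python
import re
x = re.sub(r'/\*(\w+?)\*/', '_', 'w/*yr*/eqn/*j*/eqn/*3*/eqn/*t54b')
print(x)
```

w_eqn_eqn_eqn/*t54b

Matches: at [1:7] → '/*yr*/'; at [10:15] → '/*j*/'; at [18:23] → '/*3*/'.
Every occurrence is swapped for '_'.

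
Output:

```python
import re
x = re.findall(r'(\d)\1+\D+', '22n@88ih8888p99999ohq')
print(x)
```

`\1` has to match the exact text group 1 already captured.
One capturing group, so `findall` returns just the captured substring from each match — 4 in all.

['2', '8', '8', '9']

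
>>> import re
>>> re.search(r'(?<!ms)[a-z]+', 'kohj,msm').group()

'kohj'

Because the assertion is negative and zero-width, positions next to the forbidden text are skipped.
`search` walks the string left to right and returns the first match it finds.
The match spans [0:4] → 'kohj'.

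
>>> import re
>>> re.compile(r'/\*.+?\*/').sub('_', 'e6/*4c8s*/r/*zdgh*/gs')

'e6_r_gs'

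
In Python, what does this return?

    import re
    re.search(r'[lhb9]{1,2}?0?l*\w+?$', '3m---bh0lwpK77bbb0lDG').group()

Pattern: 1 to 2 of one of [lhb9] (lazy), then optionally the literal '0', then zero or more of a literal 'l'; then one or more of a word character (lazy); then anchored at the end.
Unlike `match`, `search` isn't anchored — it looks for the pattern anywhere in the string.
The match spans [5:21] → 'bh0lwpK77bbb0lDG'.

'bh0lwpK77bbb0lDG'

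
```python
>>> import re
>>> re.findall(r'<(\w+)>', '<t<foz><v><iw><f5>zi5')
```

Scanning left to right: at [2:7] match '<foz>', group 1 = 'foz'; at [7:10] match '<v>', group 1 = 'v'; at [10:14] match '<iw>', group 1 = 'iw'; at [14:18] match '<f5>', group 1 = 'f5'.
One capturing group, so `findall` returns just the captured substring from each match — 4 in all.

['foz', 'v', 'iw', 'f5']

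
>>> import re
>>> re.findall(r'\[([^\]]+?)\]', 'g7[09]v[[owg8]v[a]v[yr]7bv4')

['09', '[owg8', 'a', 'yr']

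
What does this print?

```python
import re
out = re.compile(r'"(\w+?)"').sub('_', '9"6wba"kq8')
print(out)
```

Matches: at [1:7] → '"6wba"'.
`sub` substitutes '_' at each match site.

9_kq8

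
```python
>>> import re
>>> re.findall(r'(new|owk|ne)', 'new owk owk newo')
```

['new', 'owk', 'owk', 'new']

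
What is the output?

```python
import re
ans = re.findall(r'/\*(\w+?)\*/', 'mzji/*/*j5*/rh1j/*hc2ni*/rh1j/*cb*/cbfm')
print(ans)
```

['j5', 'hc2ni', 'cb']

Walking the string: at [6:12] match '/*j5*/', group 1 = 'j5'; at [16:25] match '/*hc2ni*/', group 1 = 'hc2ni'; at [29:35] match '/*cb*/', group 1 = 'cb'.
One capturing group, so `findall` returns just the captured substring from each match — 3 in all.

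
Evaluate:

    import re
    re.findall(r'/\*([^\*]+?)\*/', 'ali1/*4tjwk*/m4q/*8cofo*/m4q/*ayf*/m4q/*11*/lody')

Because there's exactly one group, `findall` drops the full match and keeps group 1 from each hit.

['4tjwk', '8cofo', 'ayf', '11']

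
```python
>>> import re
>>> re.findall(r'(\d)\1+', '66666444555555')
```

['6', '4', '5']

`\1` is not a pattern — it's the concrete string captured by group 1, re-applied verbatim.
Walking the string: at [0:5] match '66666', group 1 = '6'; at [5:8] match '444', group 1 = '4'; at [8:14] match '555555', group 1 = '5'.
Because there's exactly one group, `findall` drops the full match and keeps group 1 from each hit.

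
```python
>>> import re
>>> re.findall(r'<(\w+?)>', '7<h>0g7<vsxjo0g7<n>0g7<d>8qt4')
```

Scanning left to right: at [1:4] match '<h>', group 1 = 'h'; at [16:19] match '<n>', group 1 = 'n'; at [22:25] match '<d>', group 1 = 'd'.
One capturing group, so `findall` returns just the captured substring from each match — 3 in all.

['h', 'n', 'd']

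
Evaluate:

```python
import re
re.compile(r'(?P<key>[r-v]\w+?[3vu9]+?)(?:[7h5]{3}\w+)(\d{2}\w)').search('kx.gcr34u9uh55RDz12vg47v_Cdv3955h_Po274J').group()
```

'r34u9uh55RDz12vg47v_Cdv3955h_Po274J'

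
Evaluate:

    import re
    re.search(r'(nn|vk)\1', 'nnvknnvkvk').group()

`\1` is not a pattern — it's the concrete string captured by group 1, re-applied verbatim.
`re.search` tries every starting position until one works.
The match spans [6:10] → 'vkvk'.
Captured: group 1 = 'vk'.

'vkvk'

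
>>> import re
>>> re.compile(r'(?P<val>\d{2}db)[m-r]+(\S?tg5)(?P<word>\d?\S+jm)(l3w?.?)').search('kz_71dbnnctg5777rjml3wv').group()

'71dbnnctg5777rjml3wv'

Pattern: exactly 2 of a digit, then the literal 'db' (captured as 'val'); then one or more of a character in [m-r]; then optionally a non-whitespace character, then the literal 'tg5' (captured); then optionally a digit, then one or more of a non-whitespace character, then the literal 'jm' (captured as 'word'); then the literal 'l3', then optionally the literal 'w', then optionally any character (captured).
`re.search` scans for the first position where the pattern succeeds.
The match spans [3:23] → '71dbnnctg5777rjml3wv'.
Captured: group 1 = '71db', group 2 = 'ctg5', group 3 = '777rjm', group 4 = 'l3wv'.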